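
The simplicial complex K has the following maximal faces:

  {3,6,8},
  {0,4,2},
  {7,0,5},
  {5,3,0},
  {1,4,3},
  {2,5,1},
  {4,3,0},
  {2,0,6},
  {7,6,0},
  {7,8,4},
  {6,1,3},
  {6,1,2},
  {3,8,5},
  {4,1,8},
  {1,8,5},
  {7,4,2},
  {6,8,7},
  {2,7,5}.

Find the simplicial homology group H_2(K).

H_2 = 0.

Take the total order 0 < 1 < 2 < 3 < 4 < 5 < 6 < 7 < 8 on the vertex set. Then K (dimension 2) consists of the simplices:

  0-simplices (9): [0], [1], [2], [3], [4], [5], [6], [7], [8]
  1-simplices (27): (27 of them)
  2-simplices (18): [0,2,4], [0,2,6], [0,3,4], [0,3,5], [0,5,7], [0,6,7], [1,2,5], [1,2,6], [1,3,4], [1,3,6], [1,4,8], [1,5,8], [2,4,7], [2,5,7], [3,5,8], [3,6,8], [4,7,8], [6,7,8]

Hence C_0 ≅ Z^9, C_1 ≅ Z^27, C_2 ≅ Z^18.

The boundary map ∂_1: C_1 → C_0 maps an edge to its endpoints' difference, ∂[p,q] = q − p. For instance
  ∂[1,6] = [6] − [1].
This gives a 9×27 integer matrix of rank 8; reducing to Smith normal form yields diagonal entries (1,1,1,1,1,1,1,1).

∂_2: C_2 → C_1 acts by ∂[p,q,r] = [q,r] − [p,r] + [p,q]. For instance
  ∂[1,2,5] = [2,5] − [1,5] + [1,2],
  ∂[1,2,6] = [2,6] − [1,6] + [1,2].
The resulting 27×18 matrix has rank 18, and its Smith normal form has invariant factors (1,1,1,1,1,1,1,1,1,1,1,1,1,1,1,1,1,2).

Reading off H_k = ker ∂_k / im ∂_{k+1}:

  H_2: rank ker ∂_2 − rank ∂_3 = (18 − 18) − 0 = 0, and there is no ∂_3, so H_2 = 0.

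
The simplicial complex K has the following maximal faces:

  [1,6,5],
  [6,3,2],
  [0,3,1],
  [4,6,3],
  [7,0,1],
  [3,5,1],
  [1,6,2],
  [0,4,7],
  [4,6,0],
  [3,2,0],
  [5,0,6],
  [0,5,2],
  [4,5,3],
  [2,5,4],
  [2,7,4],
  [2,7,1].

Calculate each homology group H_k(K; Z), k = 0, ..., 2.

H_0 = Z,  H_1 = Z^2,  H_2 = Z.

Fix the vertex order 0 < 1 < 2 < 3 < 4 < 5 < 6 < 7 and write every simplex with vertices in increasing order. Then dim K = 2 and the simplices of K are:

  0-simplices (8): [0], [1], [2], [3], [4], [5], [6], [7]
  1-simplices (24): (24 of them)
  2-simplices (16): [0,1,3], [0,1,7], [0,2,3], [0,2,5], [0,4,6], [0,4,7], [0,5,6], [1,2,6], [1,2,7], [1,3,5], [1,5,6], [2,3,6], [2,4,5], [2,4,7], [3,4,5], [3,4,6]

giving chain groups C_0 ≅ Z^8, C_1 ≅ Z^24, C_2 ≅ Z^16.

∂_1: C_1 → C_0 is given by ∂[p,q] = [q] − [p]. For instance
  ∂[0,3] = [3] − [0].
The 8×24 boundary matrix has rank 7 and Smith normal form diag(1,1,1,1,1,1,1).

The boundary map ∂_2: C_2 → C_1 acts by ∂[p,q,r] = [q,r] − [p,r] + [p,q]. For instance
  ∂[0,4,7] = [4,7] − [0,7] + [0,4],
  ∂[3,4,6] = [4,6] − [3,6] + [3,4].
The resulting 24×16 matrix has rank 15, and its Smith normal form has invariant factors (1,1,1,1,1,1,1,1,1,1,1,1,1,1,1).

Now H_k = ker ∂_k / im ∂_{k+1}, so:

  H_0: rank C_0 − rank ∂_1 = 8 − 7 = 1, and the invariant factors of ∂_1 are all 1, so H_0 ≅ Z.
  H_1: rank ker ∂_1 − rank ∂_2 = (24 − 7) − 15 = 2, and the invariant factors of ∂_2 are all 1, so H_1 ≅ Z^2.
  H_2: rank ker ∂_2 − rank ∂_3 = (16 − 15) − 0 = 1, and there is no ∂_3, so H_2 ≅ Z.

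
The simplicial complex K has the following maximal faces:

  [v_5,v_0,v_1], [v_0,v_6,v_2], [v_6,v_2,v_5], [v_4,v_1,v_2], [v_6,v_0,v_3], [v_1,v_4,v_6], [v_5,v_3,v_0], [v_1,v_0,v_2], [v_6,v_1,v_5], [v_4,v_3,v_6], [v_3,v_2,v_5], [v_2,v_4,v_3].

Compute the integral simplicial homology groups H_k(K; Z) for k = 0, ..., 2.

Take the total order v_0 < v_1 < v_2 < v_3 < v_4 < v_5 < v_6 on the vertex set. Then K (dimension 2) consists of the simplices:

  0-simplices (7): [v_0], [v_1], [v_2], [v_3], [v_4], [v_5], [v_6]
  1-simplices (18): (18 of them)
  2-simplices (12): (12 of them)

so the chain groups are C_0 ≅ Z^7, C_1 ≅ Z^18, C_2 ≅ Z^12.

∂_1: C_1 → C_0 maps an edge to its endpoints' difference, ∂[p,q] = q − p. For instance
  ∂[v_2,v_3] = [v_3] − [v_2].
As a 7×18 matrix over Z this has rank 6, with invariant factors (1,1,1,1,1,1).

The boundary map ∂_2: C_2 → C_1 maps a triangle to the signed sum of its edges. For instance
  ∂[v_1,v_4,v_6] = [v_4,v_6] − [v_1,v_6] + [v_1,v_4],
  ∂[v_2,v_3,v_5] = [v_3,v_5] − [v_2,v_5] + [v_2,v_3].
The 18×12 boundary matrix has rank 12 and Smith normal form diag(1,1,1,1,1,1,1,1,1,1,1,2).

Computing H_k = (kernel of ∂_k) / (image of ∂_{k+1}):

  H_0: rank C_0 − rank ∂_1 = 7 − 6 = 1, and the invariant factors of ∂_1 are all 1, so H_0 = Z.
  H_1: rank ker ∂_1 − rank ∂_2 = (18 − 6) − 12 = 0, and ∂_2 has invariant factor 2 > 1, so H_1 = Z/2.
  H_2: rank ker ∂_2 − rank ∂_3 = (12 − 12) − 0 = 0, and there is no ∂_3, so H_2 = 0.

(K is a triangulation of the real projective plane RP^2.)

H_0 ≅ Z,  H_1 ≅ Z/2,  H_2 = 0.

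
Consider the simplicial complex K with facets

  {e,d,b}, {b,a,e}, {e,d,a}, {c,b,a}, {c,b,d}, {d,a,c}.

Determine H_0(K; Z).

K has 5 vertices, 9 edges, 6 triangles.
rank ∂_0 = 0, rank ∂_1 = 4 ⇒ b_0 = 5 − 0 − 4 = 1; all invariant factors of ∂_1 are 1 so no torsion. So H_0 = Z.

H_0 = Z.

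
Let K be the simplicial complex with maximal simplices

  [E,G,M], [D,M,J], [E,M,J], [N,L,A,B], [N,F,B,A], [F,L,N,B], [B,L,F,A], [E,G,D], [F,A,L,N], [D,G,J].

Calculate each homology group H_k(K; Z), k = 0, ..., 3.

We work with the vertex ordering A < B < D < E < F < G < J < L < M < N. The simplices of K, each written with vertices in increasing order, are:

  0-simplices (10): A, B, D, E, F, G, J, L, M, N
  1-simplices (20): AB, AF, AL, AN, BF, BL, BN, DE, DG, DJ, DM, EG, EJ, EM, FL, FN, GJ, GM, JM, LN
  2-simplices (15): ABF, ABL, ABN, AFL, AFN, ALN, BFL, BFN, BLN, DEG, DGJ, DJM, EGM, EJM, FLN
  3-simplices (5): ABFL, ABFN, ABLN, AFLN, BFLN

giving chain groups C_0 ≅ Z^10, C_1 ≅ Z^20, C_2 ≅ Z^15, C_3 ≅ Z^5.

∂_1: C_1 → C_0 maps an edge to its endpoints' difference, ∂[p,q] = q − p.
This gives a 10×20 integer matrix of rank 8; reducing to Smith normal form yields diagonal entries (1,1,1,1,1,1,1,1).

The boundary map ∂_2: C_2 → C_1 maps a triangle to the signed sum of its edges. For instance
  ∂EGM = GM − EM + EG,
  ∂ABN = BN − AN + AB.
The 20×15 boundary matrix has rank 11 and Smith normal form diag(1,1,1,1,1,1,1,1,1,1,1).

The boundary map ∂_3: C_3 → C_2 sends each 3-simplex σ to the alternating sum Σ_i (−1)^i (σ with its i-th vertex removed). For instance
  ∂ABFN = BFN − AFN + ABN − ABF,
  ∂ABFL = BFL − AFL + ABL − ABF.
As a 15×5 matrix over Z this has rank 4, with invariant factors (1,1,1,1).

Computing H_k = (kernel of ∂_k) / (image of ∂_{k+1}):

  H_0: rank C_0 − rank ∂_1 = 10 − 8 = 2, and the invariant factors of ∂_1 are all 1, so H_0 ≅ Z^2.
  H_1: rank ker ∂_1 − rank ∂_2 = (20 − 8) − 11 = 1, and the invariant factors of ∂_2 are all 1, so H_1 ≅ Z.
  H_2: rank ker ∂_2 − rank ∂_3 = (15 − 11) − 4 = 0, and the invariant factors of ∂_3 are all 1, so H_2 ≅ 0.
  H_3: rank ker ∂_3 − rank ∂_4 = (5 − 4) − 0 = 1, and there is no ∂_4, so H_3 ≅ Z.

H_0 ≅ Z^2,  H_1 ≅ Z,  H_2 = 0,  H_3 ≅ Z.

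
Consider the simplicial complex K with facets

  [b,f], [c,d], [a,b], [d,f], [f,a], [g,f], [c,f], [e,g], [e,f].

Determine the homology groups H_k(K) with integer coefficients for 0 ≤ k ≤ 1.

H_0 = Z,  H_1 = Z^3.

We work with the vertex ordering a < b < c < d < e < f < g. The simplices of K, each written with vertices in increasing order, are:

  0-simplices (7): a, b, c, d, e, f, g
  1-simplices (9): ab, af, bf, cd, cf, df, ef, eg, fg

Hence C_0 ≅ Z^7, C_1 ≅ Z^9.

Boundary ∂_1: C_1 → C_0 maps an edge to its endpoints' difference, ∂[p,q] = q − p. For instance
  ∂af = f − a.
This gives a 7×9 integer matrix of rank 6; reducing to Smith normal form yields diagonal entries (1,1,1,1,1,1).

From H_k ≅ ker(∂_k) / im(∂_{k+1}) we obtain:

  H_0: rank C_0 − rank ∂_1 = 7 − 6 = 1, and the invariant factors of ∂_1 are all 1, so H_0 ≅ Z.
  H_1: rank ker ∂_1 − rank ∂_2 = (9 − 6) − 0 = 3, and there is no ∂_2, so H_1 ≅ Z^3.

As a check, the Euler characteristic is 7 − 9 = -2, which agrees with 1 − 3 = -2.
(K is a triangulation of a wedge of 3 circles.)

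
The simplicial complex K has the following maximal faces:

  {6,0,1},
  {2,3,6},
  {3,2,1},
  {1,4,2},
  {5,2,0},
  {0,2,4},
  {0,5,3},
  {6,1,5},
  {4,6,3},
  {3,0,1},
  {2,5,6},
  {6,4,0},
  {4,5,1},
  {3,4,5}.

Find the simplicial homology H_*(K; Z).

H_0 ≅ Z,  H_1 ≅ Z^2,  H_2 ≅ Z.

We work with the vertex ordering 0 < 1 < 2 < 3 < 4 < 5 < 6. The simplices of K, each written with vertices in increasing order, are:

  0-simplices (7): [0], [1], [2], [3], [4], [5], [6]
  1-simplices (21): [0,1], [0,2], [0,3], [0,4], [0,5], [0,6], [1,2], [1,3], [1,4], [1,5], [1,6], [2,3], [2,4], [2,5], [2,6], [3,4], [3,5], [3,6], [4,5], [4,6], [5,6]
  2-simplices (14): [0,1,3], [0,1,6], [0,2,4], [0,2,5], [0,3,5], [0,4,6], [1,2,3], [1,2,4], [1,4,5], [1,5,6], [2,3,6], [2,5,6], [3,4,5], [3,4,6]

so the chain groups are C_0 ≅ Z^7, C_1 ≅ Z^21, C_2 ≅ Z^14.

∂_1: C_1 → C_0 sends each edge [p,q] (with p < q) to q − p.
The 7×21 boundary matrix has rank 6 and Smith normal form diag(1,1,1,1,1,1).

The boundary map ∂_2: C_2 → C_1 acts by ∂[p,q,r] = [q,r] − [p,r] + [p,q]. For instance
  ∂[3,4,6] = [4,6] − [3,6] + [3,4],
  ∂[0,4,6] = [4,6] − [0,6] + [0,4].
The 21×14 boundary matrix has rank 13 and Smith normal form diag(1,1,1,1,1,1,1,1,1,1,1,1,1).

From H_k ≅ ker(∂_k) / im(∂_{k+1}) we obtain:

  H_0: rank C_0 − rank ∂_1 = 7 − 6 = 1, and the invariant factors of ∂_1 are all 1, so H_0 ≅ Z.
  H_1: rank ker ∂_1 − rank ∂_2 = (21 − 6) − 13 = 2, and the invariant factors of ∂_2 are all 1, so H_1 ≅ Z^2.
  H_2: rank ker ∂_2 − rank ∂_3 = (14 − 13) − 0 = 1, and there is no ∂_3, so H_2 ≅ Z.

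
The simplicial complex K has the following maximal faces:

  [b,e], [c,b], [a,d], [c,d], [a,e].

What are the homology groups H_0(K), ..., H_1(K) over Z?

H_0 = Z,  H_1 = Z.

K has 5 vertices, 5 edges.
rank ∂_0 = 0, rank ∂_1 = 4 ⇒ b_0 = 5 − 0 − 4 = 1; all invariant factors of ∂_1 are 1 so no torsion. So H_0 ≅ Z.
rank ∂_1 = 4, rank ∂_2 = 0 ⇒ b_1 = 5 − 4 − 0 = 1. So H_1 ≅ Z.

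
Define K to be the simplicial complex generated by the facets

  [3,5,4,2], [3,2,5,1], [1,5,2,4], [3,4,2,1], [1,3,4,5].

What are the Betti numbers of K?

b_0 = 1, b_1 = 0, b_2 = 0, b_3 = 1.

Order the vertices as 1 < 2 < 3 < 4 < 5. Listing each simplex with vertices in this order, K has dimension 3 with simplices:

  0-simplices (5): [1], [2], [3], [4], [5]
  1-simplices (10): [1,2], [1,3], [1,4], [1,5], [2,3], [2,4], [2,5], [3,4], [3,5], [4,5]
  2-simplices (10): [1,2,3], [1,2,4], [1,2,5], [1,3,4], [1,3,5], [1,4,5], [2,3,4], [2,3,5], [2,4,5], [3,4,5]
  3-simplices (5): [1,2,3,4], [1,2,3,5], [1,2,4,5], [1,3,4,5], [2,3,4,5]

Hence C_0 ≅ Z^5, C_1 ≅ Z^10, C_2 ≅ Z^10, C_3 ≅ Z^5.

∂_1: C_1 → C_0 sends each edge [p,q] (with p < q) to q − p.
This gives a 5×10 integer matrix of rank 4; reducing to Smith normal form yields diagonal entries (1,1,1,1).

Boundary ∂_2: C_2 → C_1 acts by ∂[p,q,r] = [q,r] − [p,r] + [p,q]. For instance
  ∂[2,3,4] = [3,4] − [2,4] + [2,3],
  ∂[1,2,5] = [2,5] − [1,5] + [1,2].
The resulting 10×10 matrix has rank 6, and its Smith normal form has invariant factors (1,1,1,1,1,1).

Boundary ∂_3: C_3 → C_2 sends each 3-simplex σ to the alternating sum Σ_i (−1)^i (σ with its i-th vertex removed). For instance
  ∂[1,2,3,4] = [2,3,4] − [1,3,4] + [1,2,4] − [1,2,3],
  ∂[1,2,4,5] = [2,4,5] − [1,4,5] + [1,2,5] − [1,2,4].
This gives a 10×5 integer matrix of rank 4; reducing to Smith normal form yields diagonal entries (1,1,1,1).

Now H_k = ker ∂_k / im ∂_{k+1}, so:

  H_0: rank C_0 − rank ∂_1 = 5 − 4 = 1, and the invariant factors of ∂_1 are all 1, so H_0 ≅ Z.
  H_1: rank ker ∂_1 − rank ∂_2 = (10 − 4) − 6 = 0, and the invariant factors of ∂_2 are all 1, so H_1 ≅ 0.
  H_2: rank ker ∂_2 − rank ∂_3 = (10 − 6) − 4 = 0, and the invariant factors of ∂_3 are all 1, so H_2 ≅ 0.
  H_3: rank ker ∂_3 − rank ∂_4 = (5 − 4) − 0 = 1, and there is no ∂_4, so H_3 ≅ Z.

As a check, the Euler characteristic is 5 − 10 + 10 − 5 = 0, which agrees with 1 − 0 + 0 − 1 = 0.

Hence the Betti numbers are b_0 = 1, b_1 = 0, b_2 = 0, b_3 = 1.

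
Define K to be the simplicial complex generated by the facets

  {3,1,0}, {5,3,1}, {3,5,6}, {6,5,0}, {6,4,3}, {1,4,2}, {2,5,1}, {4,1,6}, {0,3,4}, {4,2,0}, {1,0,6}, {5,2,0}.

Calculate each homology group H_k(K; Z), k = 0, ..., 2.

Order the vertices as 0 < 1 < 2 < 3 < 4 < 5 < 6. Listing each simplex with vertices in this order, K has dimension 2 with simplices:

  0-simplices (7): [0], [1], [2], [3], [4], [5], [6]
  1-simplices (18): [0,1], [0,2], [0,3], [0,4], [0,5], [0,6], [1,2], [1,3], [1,4], [1,5], [1,6], [2,4], [2,5], [3,4], [3,5], [3,6], [4,6], [5,6]
  2-simplices (12): [0,1,3], [0,1,6], [0,2,4], [0,2,5], [0,3,4], [0,5,6], [1,2,4], [1,2,5], [1,3,5], [1,4,6], [3,4,6], [3,5,6]

giving chain groups C_0 ≅ Z^7, C_1 ≅ Z^18, C_2 ≅ Z^12.

The boundary map ∂_1: C_1 → C_0 sends each edge [p,q] (with p < q) to q − p.
This gives a 7×18 integer matrix of rank 6; reducing to Smith normal form yields diagonal entries (1,1,1,1,1,1).

The boundary map ∂_2: C_2 → C_1 sends each 2-simplex [p,q,r] to [q,r] − [p,r] + [p,q]. For instance
  ∂[3,4,6] = [4,6] − [3,6] + [3,4],
  ∂[0,2,5] = [2,5] − [0,5] + [0,2].
As a 18×12 matrix over Z this has rank 12, with invariant factors (1,1,1,1,1,1,1,1,1,1,1,2).

Reading off H_k = ker ∂_k / im ∂_{k+1}:

  H_0: rank C_0 − rank ∂_1 = 7 − 6 = 1, and the invariant factors of ∂_1 are all 1, so H_0 = Z.
  H_1: rank ker ∂_1 − rank ∂_2 = (18 − 6) − 12 = 0, and ∂_2 has invariant factor 2 > 1, so H_1 = Z/2Z.
  H_2: rank ker ∂_2 − rank ∂_3 = (12 − 12) − 0 = 0, and there is no ∂_3, so H_2 = 0.

H_0 = Z,  H_1 = Z/2Z,  H_2 = 0.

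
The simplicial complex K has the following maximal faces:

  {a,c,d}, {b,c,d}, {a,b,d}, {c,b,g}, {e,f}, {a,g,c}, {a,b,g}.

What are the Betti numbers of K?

b_0 = 2, b_1 = 0, b_2 = 1.

Fix the vertex order a < b < c < d < e < f < g and write every simplex with vertices in increasing order. Then dim K = 2 and the simplices of K are:

  0-simplices (7): a, b, c, d, e, f, g
  1-simplices (10): ab, ac, ad, ag, bc, bd, bg, cd, cg, ef
  2-simplices (6): abd, abg, acd, acg, bcd, bcg

so the chain groups are C_0 ≅ Z^7, C_1 ≅ Z^10, C_2 ≅ Z^6.

Boundary ∂_1: C_1 → C_0 sends each edge [p,q] (with p < q) to q − p. For instance
  ∂cd = d − c.
This gives a 7×10 integer matrix of rank 5; reducing to Smith normal form yields diagonal entries (1,1,1,1,1).

The boundary map ∂_2: C_2 → C_1 sends each 2-simplex [p,q,r] to [q,r] − [p,r] + [p,q]. For instance
  ∂abg = bg − ag + ab,
  ∂acd = cd − ad + ac.
The resulting 10×6 matrix has rank 5, and its Smith normal form has invariant factors (1,1,1,1,1).

Computing H_k = (kernel of ∂_k) / (image of ∂_{k+1}):

  H_0: rank C_0 − rank ∂_1 = 7 − 5 = 2, and the invariant factors of ∂_1 are all 1, so H_0 ≅ Z^2.
  H_1: rank ker ∂_1 − rank ∂_2 = (10 − 5) − 5 = 0, and the invariant factors of ∂_2 are all 1, so H_1 ≅ 0.
  H_2: rank ker ∂_2 − rank ∂_3 = (6 − 5) − 0 = 1, and there is no ∂_3, so H_2 ≅ Z.

Hence the Betti numbers are b_0 = 2, b_1 = 0, b_2 = 1.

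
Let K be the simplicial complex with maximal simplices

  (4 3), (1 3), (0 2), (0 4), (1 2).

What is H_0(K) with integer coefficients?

We work with the vertex ordering 0 < 1 < 2 < 3 < 4. The simplices of K, each written with vertices in increasing order, are:

  0-simplices (5): [0], [1], [2], [3], [4]
  1-simplices (5): [0,2], [0,4], [1,2], [1,3], [3,4]

giving chain groups C_0 ≅ Z^5, C_1 ≅ Z^5.

∂_1: C_1 → C_0 maps an edge to its endpoints' difference, ∂[p,q] = q − p. For instance
  ∂[3,4] = [4] − [3].
As a 5×5 matrix over Z this has rank 4, with invariant factors (1,1,1,1).

Reading off H_k = ker ∂_k / im ∂_{k+1}:

  H_0: rank C_0 − rank ∂_1 = 5 − 4 = 1, and the invariant factors of ∂_1 are all 1, so H_0 = Z.

(K is a triangulation of the circle S^1.)

H_0 = Z.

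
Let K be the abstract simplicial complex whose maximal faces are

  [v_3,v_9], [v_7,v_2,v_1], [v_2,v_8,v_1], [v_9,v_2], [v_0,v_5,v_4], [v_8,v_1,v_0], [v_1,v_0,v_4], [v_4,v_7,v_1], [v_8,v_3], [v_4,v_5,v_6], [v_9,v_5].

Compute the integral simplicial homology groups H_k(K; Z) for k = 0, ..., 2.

Order the vertices as v_0 < v_1 < v_2 < v_3 < v_4 < v_5 < v_6 < v_7 < v_8 < v_9. Listing each simplex with vertices in this order, K has dimension 2 with simplices:

  0-simplices (10): [v_0], [v_1], [v_2], [v_3], [v_4], [v_5], [v_6], [v_7], [v_8], [v_9]
  1-simplices (18): (18 of them)
  2-simplices (7): [v_0,v_1,v_4], [v_0,v_1,v_8], [v_0,v_4,v_5], [v_1,v_2,v_7], [v_1,v_2,v_8], [v_1,v_4,v_7], [v_4,v_5,v_6]

giving chain groups C_0 ≅ Z^10, C_1 ≅ Z^18, C_2 ≅ Z^7.

Boundary ∂_1: C_1 → C_0 is given by ∂[p,q] = [q] − [p]. For instance
  ∂[v_5,v_6] = [v_6] − [v_5].
The resulting 10×18 matrix has rank 9, and its Smith normal form has invariant factors (1,1,1,1,1,1,1,1,1).

∂_2: C_2 → C_1 maps a triangle to the signed sum of its edges. For instance
  ∂[v_4,v_5,v_6] = [v_5,v_6] − [v_4,v_6] + [v_4,v_5],
  ∂[v_1,v_4,v_7] = [v_4,v_7] − [v_1,v_7] + [v_1,v_4].
The 18×7 boundary matrix has rank 7 and Smith normal form diag(1,1,1,1,1,1,1).

Computing H_k = (kernel of ∂_k) / (image of ∂_{k+1}):

  H_0: rank C_0 − rank ∂_1 = 10 − 9 = 1, and the invariant factors of ∂_1 are all 1, so H_0 = Z.
  H_1: rank ker ∂_1 − rank ∂_2 = (18 − 9) − 7 = 2, and the invariant factors of ∂_2 are all 1, so H_1 = Z^2.
  H_2: rank ker ∂_2 − rank ∂_3 = (7 − 7) − 0 = 0, and there is no ∂_3, so H_2 = 0.

H_0 ≅ Z,  H_1 ≅ Z^2,  H_2 = 0.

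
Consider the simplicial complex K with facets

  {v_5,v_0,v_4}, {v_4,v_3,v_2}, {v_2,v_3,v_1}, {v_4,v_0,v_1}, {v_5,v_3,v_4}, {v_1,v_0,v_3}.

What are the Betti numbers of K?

Fix the vertex order v_0 < v_1 < v_2 < v_3 < v_4 < v_5 and write every simplex with vertices in increasing order. Then dim K = 2 and the simplices of K are:

  0-simplices (6): [v_0], [v_1], [v_2], [v_3], [v_4], [v_5]
  1-simplices (12): [v_0,v_1], [v_0,v_3], [v_0,v_4], [v_0,v_5], [v_1,v_2], [v_1,v_3], [v_1,v_4], [v_2,v_3], [v_2,v_4], [v_3,v_4], [v_3,v_5], [v_4,v_5]
  2-simplices (6): [v_0,v_1,v_3], [v_0,v_1,v_4], [v_0,v_4,v_5], [v_1,v_2,v_3], [v_2,v_3,v_4], [v_3,v_4,v_5]

Hence C_0 ≅ Z^6, C_1 ≅ Z^12, C_2 ≅ Z^6.

∂_1: C_1 → C_0 maps an edge to its endpoints' difference, ∂[p,q] = q − p. For instance
  ∂[v_2,v_3] = [v_3] − [v_2].
The 6×12 boundary matrix has rank 5 and Smith normal form diag(1,1,1,1,1).

The boundary map ∂_2: C_2 → C_1 maps a triangle to the signed sum of its edges. For instance
  ∂[v_0,v_1,v_4] = [v_1,v_4] − [v_0,v_4] + [v_0,v_1],
  ∂[v_0,v_1,v_3] = [v_1,v_3] − [v_0,v_3] + [v_0,v_1].
This gives a 12×6 integer matrix of rank 6; reducing to Smith normal form yields diagonal entries (1,1,1,1,1,1).

From H_k ≅ ker(∂_k) / im(∂_{k+1}) we obtain:

  H_0: rank C_0 − rank ∂_1 = 6 − 5 = 1, and the invariant factors of ∂_1 are all 1, so H_0 ≅ Z.
  H_1: rank ker ∂_1 − rank ∂_2 = (12 − 5) − 6 = 1, and the invariant factors of ∂_2 are all 1, so H_1 ≅ Z.
  H_2: rank ker ∂_2 − rank ∂_3 = (6 − 6) − 0 = 0, and there is no ∂_3, so H_2 ≅ 0.

As a check, the Euler characteristic is 6 − 12 + 6 = 0, which agrees with 1 − 1 + 0 = 0.

Hence the Betti numbers are b_0 = 1, b_1 = 1, b_2 = 0.

b_0 = 1, b_1 = 1, b_2 = 0.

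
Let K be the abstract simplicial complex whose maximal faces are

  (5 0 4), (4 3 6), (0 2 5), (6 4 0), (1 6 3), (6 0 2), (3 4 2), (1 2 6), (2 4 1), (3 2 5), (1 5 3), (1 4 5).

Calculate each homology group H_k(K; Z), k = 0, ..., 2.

Fix the vertex order 0 < 1 < 2 < 3 < 4 < 5 < 6 and write every simplex with vertices in increasing order. Then dim K = 2 and the simplices of K are:

  0-simplices (7): [0], [1], [2], [3], [4], [5], [6]
  1-simplices (18): [0,2], [0,4], [0,5], [0,6], [1,2], [1,3], [1,4], [1,5], [1,6], [2,3], [2,4], [2,5], [2,6], [3,4], [3,5], [3,6], [4,5], [4,6]
  2-simplices (12): [0,2,5], [0,2,6], [0,4,5], [0,4,6], [1,2,4], [1,2,6], [1,3,5], [1,3,6], [1,4,5], [2,3,4], [2,3,5], [3,4,6]

giving chain groups C_0 ≅ Z^7, C_1 ≅ Z^18, C_2 ≅ Z^12.

∂_1: C_1 → C_0 sends each edge [p,q] (with p < q) to q − p.
As a 7×18 matrix over Z this has rank 6, with invariant factors (1,1,1,1,1,1).

The boundary map ∂_2: C_2 → C_1 maps a triangle to the signed sum of its edges. For instance
  ∂[1,2,6] = [2,6] − [1,6] + [1,2],
  ∂[0,2,6] = [2,6] − [0,6] + [0,2].
As a 18×12 matrix over Z this has rank 12, with invariant factors (1,1,1,1,1,1,1,1,1,1,1,2).

From H_k ≅ ker(∂_k) / im(∂_{k+1}) we obtain:

  H_0: rank C_0 − rank ∂_1 = 7 − 6 = 1, and the invariant factors of ∂_1 are all 1, so H_0 ≅ Z.
  H_1: rank ker ∂_1 − rank ∂_2 = (18 − 6) − 12 = 0, and ∂_2 has invariant factor 2 > 1, so H_1 ≅ Z/2.
  H_2: rank ker ∂_2 − rank ∂_3 = (12 − 12) − 0 = 0, and there is no ∂_3, so H_2 ≅ 0.

H_0 ≅ Z,  H_1 ≅ Z/2,  H_2 = 0.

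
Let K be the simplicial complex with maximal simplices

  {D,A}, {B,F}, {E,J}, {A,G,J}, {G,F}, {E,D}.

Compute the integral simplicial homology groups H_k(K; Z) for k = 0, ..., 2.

Take the total order A < B < D < E < F < G < J on the vertex set. Then K (dimension 2) consists of the simplices:

  0-simplices (7): A, B, D, E, F, G, J
  1-simplices (8): AD, AG, AJ, BF, DE, EJ, FG, GJ
  2-simplices (1): AGJ

Hence C_0 ≅ Z^7, C_1 ≅ Z^8, C_2 ≅ Z^1.

∂_1: C_1 → C_0 sends each edge [p,q] (with p < q) to q − p. For instance
  ∂GJ = J − G.
As a 7×8 matrix over Z this has rank 6, with invariant factors (1,1,1,1,1,1).

Boundary ∂_2: C_2 → C_1 acts by ∂[p,q,r] = [q,r] − [p,r] + [p,q]. For instance
  ∂AGJ = GJ − AJ + AG.
The resulting 8×1 matrix has rank 1, and its Smith normal form has invariant factors (1).

Now H_k = ker ∂_k / im ∂_{k+1}, so:

  H_0: rank C_0 − rank ∂_1 = 7 − 6 = 1, and the invariant factors of ∂_1 are all 1, so H_0 ≅ Z.
  H_1: rank ker ∂_1 − rank ∂_2 = (8 − 6) − 1 = 1, and the invariant factors of ∂_2 are all 1, so H_1 ≅ Z.
  H_2: rank ker ∂_2 − rank ∂_3 = (1 − 1) − 0 = 0, and there is no ∂_3, so H_2 ≅ 0.

H_0 ≅ Z,  H_1 ≅ Z,  H_2 = 0.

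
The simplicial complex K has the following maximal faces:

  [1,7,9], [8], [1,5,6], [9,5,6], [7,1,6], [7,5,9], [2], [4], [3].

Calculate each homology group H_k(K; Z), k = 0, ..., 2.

Order the vertices as 1 < 2 < 3 < 4 < 5 < 6 < 7 < 8 < 9. Listing each simplex with vertices in this order, K has dimension 2 with simplices:

  0-simplices (9): [1], [2], [3], [4], [5], [6], [7], [8], [9]
  1-simplices (10): [1,5], [1,6], [1,7], [1,9], [5,6], [5,7], [5,9], [6,7], [6,9], [7,9]
  2-simplices (5): [1,5,6], [1,6,7], [1,7,9], [5,6,9], [5,7,9]

so the chain groups are C_0 ≅ Z^9, C_1 ≅ Z^10, C_2 ≅ Z^5.

Boundary ∂_1: C_1 → C_0 is given by ∂[p,q] = [q] − [p].
As a 9×10 matrix over Z this has rank 4, with invariant factors (1,1,1,1).

∂_2: C_2 → C_1 acts by ∂[p,q,r] = [q,r] − [p,r] + [p,q]. For instance
  ∂[1,6,7] = [6,7] − [1,7] + [1,6],
  ∂[5,6,9] = [6,9] − [5,9] + [5,6].
The resulting 10×5 matrix has rank 5, and its Smith normal form has invariant factors (1,1,1,1,1).

Now H_k = ker ∂_k / im ∂_{k+1}, so:

  H_0: rank C_0 − rank ∂_1 = 9 − 4 = 5, and the invariant factors of ∂_1 are all 1, so H_0 ≅ Z^5.
  H_1: rank ker ∂_1 − rank ∂_2 = (10 − 4) − 5 = 1, and the invariant factors of ∂_2 are all 1, so H_1 ≅ Z.
  H_2: rank ker ∂_2 − rank ∂_3 = (5 − 5) − 0 = 0, and there is no ∂_3, so H_2 ≅ 0.

As a check, the Euler characteristic is 9 − 10 + 5 = 4, which agrees with 5 − 1 + 0 = 4.

H_0 = Z^5,  H_1 = Z,  H_2 = 0.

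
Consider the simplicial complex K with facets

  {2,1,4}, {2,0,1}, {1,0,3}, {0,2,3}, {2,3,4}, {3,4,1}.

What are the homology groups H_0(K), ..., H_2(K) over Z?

H_0 ≅ Z,  H_1 = 0,  H_2 ≅ Z.

K has 5 vertices, 9 edges, 6 triangles.
rank ∂_0 = 0, rank ∂_1 = 4 ⇒ b_0 = 5 − 0 − 4 = 1; all invariant factors of ∂_1 are 1 so no torsion. So H_0 = Z.
rank ∂_1 = 4, rank ∂_2 = 5 ⇒ b_1 = 9 − 4 − 5 = 0; all invariant factors of ∂_2 are 1 so no torsion. So H_1 = 0.
rank ∂_2 = 5, rank ∂_3 = 0 ⇒ b_2 = 6 − 5 − 0 = 1. So H_2 = Z.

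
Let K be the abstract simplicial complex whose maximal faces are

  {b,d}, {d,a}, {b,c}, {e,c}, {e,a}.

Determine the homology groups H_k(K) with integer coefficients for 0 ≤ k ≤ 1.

Fix the vertex order a < b < c < d < e and write every simplex with vertices in increasing order. Then dim K = 1 and the simplices of K are:

  0-simplices (5): a, b, c, d, e
  1-simplices (5): ad, ae, bc, bd, ce

Hence C_0 ≅ Z^5, C_1 ≅ Z^5.

∂_1: C_1 → C_0 is given by ∂[p,q] = [q] − [p]. For instance
  ∂bd = d − b.
The 5×5 boundary matrix has rank 4 and Smith normal form diag(1,1,1,1).

Computing H_k = (kernel of ∂_k) / (image of ∂_{k+1}):

  H_0: rank C_0 − rank ∂_1 = 5 − 4 = 1, and the invariant factors of ∂_1 are all 1, so H_0 = Z.
  H_1: rank ker ∂_1 − rank ∂_2 = (5 − 4) − 0 = 1, and there is no ∂_2, so H_1 = Z.

(K is a triangulation of the circle S^1.)

H_0 = Z,  H_1 = Z.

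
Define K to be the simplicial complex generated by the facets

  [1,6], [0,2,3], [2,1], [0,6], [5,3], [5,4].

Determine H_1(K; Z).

H_1 = Z.

K has 7 vertices, 8 edges, 1 triangle.
rank ∂_1 = 6, rank ∂_2 = 1 ⇒ b_1 = 8 − 6 − 1 = 1; all invariant factors of ∂_2 are 1 so no torsion. So H_1 ≅ Z.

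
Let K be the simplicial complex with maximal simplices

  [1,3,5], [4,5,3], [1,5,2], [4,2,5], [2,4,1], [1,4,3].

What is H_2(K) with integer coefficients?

H_2 ≅ Z.

Fix the vertex order 1 < 2 < 3 < 4 < 5 and write every simplex with vertices in increasing order. Then dim K = 2 and the simplices of K are:

  0-simplices (5): [1], [2], [3], [4], [5]
  1-simplices (9): [1,2], [1,3], [1,4], [1,5], [2,4], [2,5], [3,4], [3,5], [4,5]
  2-simplices (6): [1,2,4], [1,2,5], [1,3,4], [1,3,5], [2,4,5], [3,4,5]

Hence C_0 ≅ Z^5, C_1 ≅ Z^9, C_2 ≅ Z^6.

∂_1: C_1 → C_0 sends each edge [p,q] (with p < q) to q − p.
The 5×9 boundary matrix has rank 4 and Smith normal form diag(1,1,1,1).

∂_2: C_2 → C_1 maps a triangle to the signed sum of its edges. For instance
  ∂[1,2,4] = [2,4] − [1,4] + [1,2],
  ∂[1,3,4] = [3,4] − [1,4] + [1,3].
The 9×6 boundary matrix has rank 5 and Smith normal form diag(1,1,1,1,1).

Computing H_k = (kernel of ∂_k) / (image of ∂_{k+1}):

  H_2: rank ker ∂_2 − rank ∂_3 = (6 − 5) − 0 = 1, and there is no ∂_3, so H_2 = Z.

(K is a triangulation of the 2-sphere S^2.)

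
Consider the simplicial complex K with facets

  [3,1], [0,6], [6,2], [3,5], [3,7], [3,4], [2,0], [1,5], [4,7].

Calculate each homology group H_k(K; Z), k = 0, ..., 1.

H_0 ≅ Z^2,  H_1 ≅ Z^3.

Fix the vertex order 0 < 1 < 2 < 3 < 4 < 5 < 6 < 7 and write every simplex with vertices in increasing order. Then dim K = 1 and the simplices of K are:

  0-simplices (8): [0], [1], [2], [3], [4], [5], [6], [7]
  1-simplices (9): [0,2], [0,6], [1,3], [1,5], [2,6], [3,4], [3,5], [3,7], [4,7]

Hence C_0 ≅ Z^8, C_1 ≅ Z^9.

∂_1: C_1 → C_0 maps an edge to its endpoints' difference, ∂[p,q] = q − p.
The resulting 8×9 matrix has rank 6, and its Smith normal form has invariant factors (1,1,1,1,1,1).

From H_k ≅ ker(∂_k) / im(∂_{k+1}) we obtain:

  H_0: rank C_0 − rank ∂_1 = 8 − 6 = 2, and the invariant factors of ∂_1 are all 1, so H_0 = Z^2.
  H_1: rank ker ∂_1 − rank ∂_2 = (9 − 6) − 0 = 3, and there is no ∂_2, so H_1 = Z^3.

(K is a triangulation of the disjoint union of the circle S^1 and a wedge of 2 circles.)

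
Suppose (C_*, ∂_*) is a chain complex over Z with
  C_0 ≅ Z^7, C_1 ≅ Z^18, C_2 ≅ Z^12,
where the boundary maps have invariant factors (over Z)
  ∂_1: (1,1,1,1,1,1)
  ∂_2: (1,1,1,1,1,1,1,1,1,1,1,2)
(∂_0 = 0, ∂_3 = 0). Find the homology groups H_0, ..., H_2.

H_0: b_0 = 7 − 0 − 6 = 1; torsion from ∂_1 factors > 1: none. So H_0 ≅ Z.
H_1: b_1 = 18 − 6 − 12 = 0; torsion from ∂_2 factors > 1: [2]. So H_1 ≅ Z/2Z.
H_2: b_2 = 12 − 12 − 0 = 0; torsion from ∂_3 factors > 1: none. So H_2 ≅ 0.

H_0 ≅ Z,  H_1 ≅ Z/2Z,  H_2 = 0.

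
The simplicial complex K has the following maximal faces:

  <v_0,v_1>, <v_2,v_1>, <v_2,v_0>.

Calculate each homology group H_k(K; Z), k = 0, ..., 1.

H_0 = Z,  H_1 = Z.

We work with the vertex ordering v_0 < v_1 < v_2. The simplices of K, each written with vertices in increasing order, are:

  0-simplices (3): [v_0], [v_1], [v_2]
  1-simplices (3): [v_0,v_1], [v_0,v_2], [v_1,v_2]

giving chain groups C_0 ≅ Z^3, C_1 ≅ Z^3.

The boundary map ∂_1: C_1 → C_0 sends each edge [p,q] (with p < q) to q − p.
This gives a 3×3 integer matrix of rank 2; reducing to Smith normal form yields diagonal entries (1,1).

Reading off H_k = ker ∂_k / im ∂_{k+1}:

  H_0: rank C_0 − rank ∂_1 = 3 − 2 = 1, and the invariant factors of ∂_1 are all 1, so H_0 = Z.
  H_1: rank ker ∂_1 − rank ∂_2 = (3 − 2) − 0 = 1, and there is no ∂_2, so H_1 = Z.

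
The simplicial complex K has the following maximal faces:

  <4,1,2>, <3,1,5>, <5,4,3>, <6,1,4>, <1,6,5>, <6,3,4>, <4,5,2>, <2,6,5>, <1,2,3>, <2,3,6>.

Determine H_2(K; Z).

H_2 = 0.

We work with the vertex ordering 1 < 2 < 3 < 4 < 5 < 6. The simplices of K, each written with vertices in increasing order, are:

  0-simplices (6): [1], [2], [3], [4], [5], [6]
  1-simplices (15): [1,2], [1,3], [1,4], [1,5], [1,6], [2,3], [2,4], [2,5], [2,6], [3,4], [3,5], [3,6], [4,5], [4,6], [5,6]
  2-simplices (10): [1,2,3], [1,2,4], [1,3,5], [1,4,6], [1,5,6], [2,3,6], [2,4,5], [2,5,6], [3,4,5], [3,4,6]

so the chain groups are C_0 ≅ Z^6, C_1 ≅ Z^15, C_2 ≅ Z^10.

Boundary ∂_1: C_1 → C_0 maps an edge to its endpoints' difference, ∂[p,q] = q − p. For instance
  ∂[1,3] = [3] − [1].
The resulting 6×15 matrix has rank 5, and its Smith normal form has invariant factors (1,1,1,1,1).

The boundary map ∂_2: C_2 → C_1 maps a triangle to the signed sum of its edges. For instance
  ∂[1,2,3] = [2,3] − [1,3] + [1,2],
  ∂[3,4,6] = [4,6] − [3,6] + [3,4].
This gives a 15×10 integer matrix of rank 10; reducing to Smith normal form yields diagonal entries (1,1,1,1,1,1,1,1,1,2).

Computing H_k = (kernel of ∂_k) / (image of ∂_{k+1}):

  H_2: rank ker ∂_2 − rank ∂_3 = (10 − 10) − 0 = 0, and there is no ∂_3, so H_2 = 0.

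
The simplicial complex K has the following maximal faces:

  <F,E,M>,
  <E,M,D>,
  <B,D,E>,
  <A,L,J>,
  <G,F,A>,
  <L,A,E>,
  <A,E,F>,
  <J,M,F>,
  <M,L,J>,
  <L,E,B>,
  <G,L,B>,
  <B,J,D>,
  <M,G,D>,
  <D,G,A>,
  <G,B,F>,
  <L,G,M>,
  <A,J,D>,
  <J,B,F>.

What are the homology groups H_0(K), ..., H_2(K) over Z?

H_0 = Z,  H_1 = Z^2,  H_2 = Z.

Take the total order A < B < D < E < F < G < J < L < M on the vertex set. Then K (dimension 2) consists of the simplices:

  0-simplices (9): A, B, D, E, F, G, J, L, M
  1-simplices (27): AD, AE, AF, AG, AJ, AL, BD, BE, BF, BG, BJ, BL, DE, DG, DJ, DM, EF, EL, EM, FG, FJ, FM, GL, GM, JL, JM, LM
  2-simplices (18): ADG, ADJ, AEF, AEL, AFG, AJL, BDE, BDJ, BEL, BFG, BFJ, BGL, DEM, DGM, EFM, FJM, GLM, JLM

Hence C_0 ≅ Z^9, C_1 ≅ Z^27, C_2 ≅ Z^18.

Boundary ∂_1: C_1 → C_0 maps an edge to its endpoints' difference, ∂[p,q] = q − p.
As a 9×27 matrix over Z this has rank 8, with invariant factors (1,1,1,1,1,1,1,1).

∂_2: C_2 → C_1 sends each 2-simplex [p,q,r] to [q,r] − [p,r] + [p,q]. For instance
  ∂ADG = DG − AG + AD,
  ∂DEM = EM − DM + DE.
This gives a 27×18 integer matrix of rank 17; reducing to Smith normal form yields diagonal entries (1,1,1,1,1,1,1,1,1,1,1,1,1,1,1,1,1).

From H_k ≅ ker(∂_k) / im(∂_{k+1}) we obtain:

  H_0: rank C_0 − rank ∂_1 = 9 − 8 = 1, and the invariant factors of ∂_1 are all 1, so H_0 ≅ Z.
  H_1: rank ker ∂_1 − rank ∂_2 = (27 − 8) − 17 = 2, and the invariant factors of ∂_2 are all 1, so H_1 ≅ Z^2.
  H_2: rank ker ∂_2 − rank ∂_3 = (18 − 17) − 0 = 1, and there is no ∂_3, so H_2 ≅ Z.

As a check, the Euler characteristic is 9 − 27 + 18 = 0, which agrees with 1 − 2 + 1 = 0.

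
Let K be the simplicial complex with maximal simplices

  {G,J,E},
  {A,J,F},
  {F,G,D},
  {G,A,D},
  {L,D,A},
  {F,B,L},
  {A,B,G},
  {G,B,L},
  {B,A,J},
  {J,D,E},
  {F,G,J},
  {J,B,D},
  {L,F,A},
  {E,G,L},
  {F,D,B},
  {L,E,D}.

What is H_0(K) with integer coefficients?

K has 8 vertices, 24 edges, 16 triangles.
rank ∂_0 = 0, rank ∂_1 = 7 ⇒ b_0 = 8 − 0 − 7 = 1; all invariant factors of ∂_1 are 1 so no torsion. So H_0 = Z.

H_0 ≅ Z.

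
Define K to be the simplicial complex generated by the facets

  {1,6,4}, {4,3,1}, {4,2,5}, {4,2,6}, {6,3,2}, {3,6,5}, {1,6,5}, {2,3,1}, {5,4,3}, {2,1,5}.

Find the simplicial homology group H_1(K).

H_1 = Z/2.

Order the vertices as 1 < 2 < 3 < 4 < 5 < 6. Listing each simplex with vertices in this order, K has dimension 2 with simplices:

  0-simplices (6): [1], [2], [3], [4], [5], [6]
  1-simplices (15): [1,2], [1,3], [1,4], [1,5], [1,6], [2,3], [2,4], [2,5], [2,6], [3,4], [3,5], [3,6], [4,5], [4,6], [5,6]
  2-simplices (10): [1,2,3], [1,2,5], [1,3,4], [1,4,6], [1,5,6], [2,3,6], [2,4,5], [2,4,6], [3,4,5], [3,5,6]

giving chain groups C_0 ≅ Z^6, C_1 ≅ Z^15, C_2 ≅ Z^10.

∂_1: C_1 → C_0 maps an edge to its endpoints' difference, ∂[p,q] = q − p.
This gives a 6×15 integer matrix of rank 5; reducing to Smith normal form yields diagonal entries (1,1,1,1,1).

The boundary map ∂_2: C_2 → C_1 sends each 2-simplex [p,q,r] to [q,r] − [p,r] + [p,q]. For instance
  ∂[1,3,4] = [3,4] − [1,4] + [1,3],
  ∂[1,4,6] = [4,6] − [1,6] + [1,4].
The 15×10 boundary matrix has rank 10 and Smith normal form diag(1,1,1,1,1,1,1,1,1,2).

From H_k ≅ ker(∂_k) / im(∂_{k+1}) we obtain:

  H_1: rank ker ∂_1 − rank ∂_2 = (15 − 5) − 10 = 0, and ∂_2 has invariant factor 2 > 1, so H_1 = Z/2.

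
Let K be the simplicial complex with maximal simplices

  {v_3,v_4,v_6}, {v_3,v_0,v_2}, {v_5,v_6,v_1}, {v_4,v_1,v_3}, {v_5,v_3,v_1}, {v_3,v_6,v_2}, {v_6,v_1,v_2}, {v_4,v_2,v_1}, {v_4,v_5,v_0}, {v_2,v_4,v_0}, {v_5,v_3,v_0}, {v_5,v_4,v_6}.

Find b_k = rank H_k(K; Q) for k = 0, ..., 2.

b_0 = 1, b_1 = 0, b_2 = 0.

Order the vertices as v_0 < v_1 < v_2 < v_3 < v_4 < v_5 < v_6. Listing each simplex with vertices in this order, K has dimension 2 with simplices:

  0-simplices (7): [v_0], [v_1], [v_2], [v_3], [v_4], [v_5], [v_6]
  1-simplices (18): (18 of them)
  2-simplices (12): (12 of them)

giving chain groups C_0 ≅ Z^7, C_1 ≅ Z^18, C_2 ≅ Z^12.

Boundary ∂_1: C_1 → C_0 sends each edge [p,q] (with p < q) to q − p.
As a 7×18 matrix over Z this has rank 6, with invariant factors (1,1,1,1,1,1).

∂_2: C_2 → C_1 maps a triangle to the signed sum of its edges. For instance
  ∂[v_0,v_4,v_5] = [v_4,v_5] − [v_0,v_5] + [v_0,v_4],
  ∂[v_1,v_2,v_4] = [v_2,v_4] − [v_1,v_4] + [v_1,v_2].
This gives a 18×12 integer matrix of rank 12; reducing to Smith normal form yields diagonal entries (1,1,1,1,1,1,1,1,1,1,1,2).

Reading off H_k = ker ∂_k / im ∂_{k+1}:

  H_0: rank C_0 − rank ∂_1 = 7 − 6 = 1, and the invariant factors of ∂_1 are all 1, so H_0 = Z.
  H_1: rank ker ∂_1 − rank ∂_2 = (18 − 6) − 12 = 0, and ∂_2 has invariant factor 2 > 1, so H_1 = Z/2Z.
  H_2: rank ker ∂_2 − rank ∂_3 = (12 − 12) − 0 = 0, and there is no ∂_3, so H_2 = 0.

(K is a triangulation of the real projective plane RP^2.)

Hence the Betti numbers are b_0 = 1, b_1 = 0, b_2 = 0.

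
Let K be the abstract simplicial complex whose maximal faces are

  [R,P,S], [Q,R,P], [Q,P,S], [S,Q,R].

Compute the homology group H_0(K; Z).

K has 4 vertices, 6 edges, 4 triangles.
rank ∂_0 = 0, rank ∂_1 = 3 ⇒ b_0 = 4 − 0 − 3 = 1; all invariant factors of ∂_1 are 1 so no torsion. So H_0 = Z.

H_0 = Z.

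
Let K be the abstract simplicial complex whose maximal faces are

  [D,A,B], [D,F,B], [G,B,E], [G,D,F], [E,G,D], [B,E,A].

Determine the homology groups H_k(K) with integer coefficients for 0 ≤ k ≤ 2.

H_0 = Z,  H_1 = Z,  H_2 = 0.

We work with the vertex ordering A < B < D < E < F < G. The simplices of K, each written with vertices in increasing order, are:

  0-simplices (6): A, B, D, E, F, G
  1-simplices (12): AB, AD, AE, BD, BE, BF, BG, DE, DF, DG, EG, FG
  2-simplices (6): ABD, ABE, BDF, BEG, DEG, DFG

giving chain groups C_0 ≅ Z^6, C_1 ≅ Z^12, C_2 ≅ Z^6.

The boundary map ∂_1: C_1 → C_0 sends each edge [p,q] (with p < q) to q − p. For instance
  ∂AB = B − A.
This gives a 6×12 integer matrix of rank 5; reducing to Smith normal form yields diagonal entries (1,1,1,1,1).

∂_2: C_2 → C_1 sends each 2-simplex [p,q,r] to [q,r] − [p,r] + [p,q]. For instance
  ∂DEG = EG − DG + DE,
  ∂DFG = FG − DG + DF.
The resulting 12×6 matrix has rank 6, and its Smith normal form has invariant factors (1,1,1,1,1,1).

Now H_k = ker ∂_k / im ∂_{k+1}, so:

  H_0: rank C_0 − rank ∂_1 = 6 − 5 = 1, and the invariant factors of ∂_1 are all 1, so H_0 = Z.
  H_1: rank ker ∂_1 − rank ∂_2 = (12 − 5) − 6 = 1, and the invariant factors of ∂_2 are all 1, so H_1 = Z.
  H_2: rank ker ∂_2 − rank ∂_3 = (6 − 6) − 0 = 0, and there is no ∂_3, so H_2 = 0.

As a check, the Euler characteristic is 6 − 12 + 6 = 0, which agrees with 1 − 1 + 0 = 0.
(K is a triangulation of the cylinder S^1 x I.)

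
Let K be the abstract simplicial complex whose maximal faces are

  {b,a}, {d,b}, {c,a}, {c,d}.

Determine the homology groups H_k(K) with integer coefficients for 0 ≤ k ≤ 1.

H_0 = Z,  H_1 = Z.

Take the total order a < b < c < d on the vertex set. Then K (dimension 1) consists of the simplices:

  0-simplices (4): a, b, c, d
  1-simplices (4): ab, ac, bd, cd

so the chain groups are C_0 ≅ Z^4, C_1 ≅ Z^4.

The boundary map ∂_1: C_1 → C_0 sends each edge [p,q] (with p < q) to q − p. For instance
  ∂cd = d − c.
The resulting 4×4 matrix has rank 3, and its Smith normal form has invariant factors (1,1,1).

Reading off H_k = ker ∂_k / im ∂_{k+1}:

  H_0: rank C_0 − rank ∂_1 = 4 − 3 = 1, and the invariant factors of ∂_1 are all 1, so H_0 ≅ Z.
  H_1: rank ker ∂_1 − rank ∂_2 = (4 − 3) − 0 = 1, and there is no ∂_2, so H_1 ≅ Z.

As a check, the Euler characteristic is 4 − 4 = 0, which agrees with 1 − 1 = 0.
(K is a triangulation of the circle S^1.)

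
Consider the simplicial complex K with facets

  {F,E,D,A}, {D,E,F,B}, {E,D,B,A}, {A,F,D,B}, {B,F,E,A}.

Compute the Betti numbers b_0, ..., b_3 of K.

b_0 = 1, b_1 = 0, b_2 = 0, b_3 = 1.

Fix the vertex order A < B < D < E < F and write every simplex with vertices in increasing order. Then dim K = 3 and the simplices of K are:

  0-simplices (5): A, B, D, E, F
  1-simplices (10): AB, AD, AE, AF, BD, BE, BF, DE, DF, EF
  2-simplices (10): ABD, ABE, ABF, ADE, ADF, AEF, BDE, BDF, BEF, DEF
  3-simplices (5): ABDE, ABDF, ABEF, ADEF, BDEF

Hence C_0 ≅ Z^5, C_1 ≅ Z^10, C_2 ≅ Z^10, C_3 ≅ Z^5.

Boundary ∂_1: C_1 → C_0 maps an edge to its endpoints' difference, ∂[p,q] = q − p.
This gives a 5×10 integer matrix of rank 4; reducing to Smith normal form yields diagonal entries (1,1,1,1).

The boundary map ∂_2: C_2 → C_1 maps a triangle to the signed sum of its edges. For instance
  ∂AEF = EF − AF + AE,
  ∂ADF = DF − AF + AD.
The resulting 10×10 matrix has rank 6, and its Smith normal form has invariant factors (1,1,1,1,1,1).

The boundary map ∂_3: C_3 → C_2 sends each 3-simplex σ to the alternating sum Σ_i (−1)^i (σ with its i-th vertex removed). For instance
  ∂ABDE = BDE − ADE + ABE − ABD,
  ∂BDEF = DEF − BEF + BDF − BDE.
The 10×5 boundary matrix has rank 4 and Smith normal form diag(1,1,1,1).

Reading off H_k = ker ∂_k / im ∂_{k+1}:

  H_0: rank C_0 − rank ∂_1 = 5 − 4 = 1, and the invariant factors of ∂_1 are all 1, so H_0 ≅ Z.
  H_1: rank ker ∂_1 − rank ∂_2 = (10 − 4) − 6 = 0, and the invariant factors of ∂_2 are all 1, so H_1 ≅ 0.
  H_2: rank ker ∂_2 − rank ∂_3 = (10 − 6) − 4 = 0, and the invariant factors of ∂_3 are all 1, so H_2 ≅ 0.
  H_3: rank ker ∂_3 − rank ∂_4 = (5 − 4) − 0 = 1, and there is no ∂_4, so H_3 ≅ Z.

As a check, the Euler characteristic is 5 − 10 + 10 − 5 = 0, which agrees with 1 − 0 + 0 − 1 = 0.

Hence the Betti numbers are b_0 = 1, b_1 = 0, b_2 = 0, b_3 = 1.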